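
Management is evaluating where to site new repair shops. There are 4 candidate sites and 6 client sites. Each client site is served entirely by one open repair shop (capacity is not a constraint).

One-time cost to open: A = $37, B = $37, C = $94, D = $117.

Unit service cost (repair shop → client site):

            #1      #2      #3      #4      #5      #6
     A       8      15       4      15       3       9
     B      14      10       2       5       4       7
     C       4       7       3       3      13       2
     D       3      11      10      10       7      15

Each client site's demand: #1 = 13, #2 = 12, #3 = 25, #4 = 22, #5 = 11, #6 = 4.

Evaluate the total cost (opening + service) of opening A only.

Total cost: 820

Each client site is assigned to its cheapest site among the open ones.
{A}: #1→A 8·13=104, #2→A 15·12=180, #3→A 4·25=100, #4→A 15·22=330, #5→A 3·11=33, #6→A 9·4=36. Service 783; fixed 37; total 820.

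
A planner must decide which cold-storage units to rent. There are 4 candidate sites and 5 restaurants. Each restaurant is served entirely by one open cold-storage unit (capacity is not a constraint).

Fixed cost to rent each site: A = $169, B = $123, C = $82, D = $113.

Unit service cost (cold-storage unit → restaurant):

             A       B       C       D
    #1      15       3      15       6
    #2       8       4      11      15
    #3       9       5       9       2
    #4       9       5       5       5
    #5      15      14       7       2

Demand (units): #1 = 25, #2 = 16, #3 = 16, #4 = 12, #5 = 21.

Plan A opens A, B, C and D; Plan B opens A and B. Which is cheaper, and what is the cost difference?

Plan A is cheaper by 105.

Plan A: {A, B, C, D}: #1→B 3·25=75, #2→B 4·16=64, #3→D 2·16=32, #4→B 5·12=60, #5→D 2·21=42. Service 273; fixed 487; total 760.
Plan B: {A, B}: #1→B 3·25=75, #2→B 4·16=64, #3→B 5·16=80, #4→B 5·12=60, #5→B 14·21=294. Service 573; fixed 292; total 865.
Difference: |760 − 865| = 105.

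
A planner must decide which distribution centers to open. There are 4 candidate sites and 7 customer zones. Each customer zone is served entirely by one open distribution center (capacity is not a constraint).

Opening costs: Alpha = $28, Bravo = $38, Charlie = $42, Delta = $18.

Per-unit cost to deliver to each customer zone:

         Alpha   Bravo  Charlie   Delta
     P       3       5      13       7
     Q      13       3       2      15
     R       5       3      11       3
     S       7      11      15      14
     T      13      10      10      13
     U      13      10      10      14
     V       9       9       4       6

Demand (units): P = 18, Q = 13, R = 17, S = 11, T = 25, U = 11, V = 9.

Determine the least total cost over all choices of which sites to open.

Minimum total cost: 692

For any fixed open set, each customer zone goes to its cheapest open site; total = fixed + service.
{Alpha, Charlie, Delta}: P→Alpha 3·18=54, Q→Charlie 2·13=26, R→Delta 3·17=51, S→Alpha 7·11=77, T→Charlie 10·25=250, U→Charlie 10·11=110, V→Charlie 4·9=36. Service 604; fixed 88; total 692.
{Alpha, Charlie}: service 638 + fixed 70 = 708
{Alpha, Bravo, Charlie}: service 604 + fixed 108 = 712
{Alpha, Bravo, Charlie, Delta}: service 604 + fixed 126 = 730
No other subset beats 692.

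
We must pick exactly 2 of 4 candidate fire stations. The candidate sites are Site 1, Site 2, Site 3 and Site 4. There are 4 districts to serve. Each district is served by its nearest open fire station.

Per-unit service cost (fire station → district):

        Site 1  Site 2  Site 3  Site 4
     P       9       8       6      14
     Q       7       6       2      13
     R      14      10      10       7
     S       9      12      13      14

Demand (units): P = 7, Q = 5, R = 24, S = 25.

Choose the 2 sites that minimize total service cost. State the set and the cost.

With exactly 2 open, each district uses its cheapest among the chosen.
{Site 1, Site 4}: P→Site 1 9·7=63, Q→Site 1 7·5=35, R→Site 4 7·24=168, S→Site 1 9·25=225. Service cost 491.
{Site 1, Site 3}: service cost 517
{Site 3, Site 4}: service cost 545
Among all 6 size-2 choices, {Site 1, Site 4} is lowest.

Choose Site 1 and Site 4; total service cost 491.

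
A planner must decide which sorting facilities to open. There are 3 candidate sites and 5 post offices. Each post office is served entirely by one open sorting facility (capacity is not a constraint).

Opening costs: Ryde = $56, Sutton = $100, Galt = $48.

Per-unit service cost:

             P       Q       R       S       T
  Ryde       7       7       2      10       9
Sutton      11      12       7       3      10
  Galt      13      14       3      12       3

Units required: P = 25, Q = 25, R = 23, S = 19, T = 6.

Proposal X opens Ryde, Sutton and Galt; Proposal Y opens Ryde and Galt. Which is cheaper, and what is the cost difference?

Proposal X is cheaper by 33.

Proposal X: {Ryde, Sutton, Galt}: P→Ryde 7·25=175, Q→Ryde 7·25=175, R→Ryde 2·23=46, S→Sutton 3·19=57, T→Galt 3·6=18. Service 471; fixed 204; total 675.
Proposal Y: {Ryde, Galt}: P→Ryde 7·25=175, Q→Ryde 7·25=175, R→Ryde 2·23=46, S→Ryde 10·19=190, T→Galt 3·6=18. Service 604; fixed 104; total 708.
Difference: |675 − 708| = 33.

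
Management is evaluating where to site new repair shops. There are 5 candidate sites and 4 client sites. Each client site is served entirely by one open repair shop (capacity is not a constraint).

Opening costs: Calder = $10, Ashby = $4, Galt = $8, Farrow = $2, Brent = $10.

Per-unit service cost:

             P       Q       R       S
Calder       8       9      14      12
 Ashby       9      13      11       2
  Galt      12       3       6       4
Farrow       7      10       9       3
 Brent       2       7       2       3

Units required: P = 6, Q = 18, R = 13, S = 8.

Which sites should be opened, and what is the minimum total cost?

Open Ashby, Galt and Brent; minimum total cost 130.

For any fixed open set, each client site goes to its cheapest open site; total = fixed + service.
{Ashby, Galt, Brent}: P→Brent 2·6=12, Q→Galt 3·18=54, R→Brent 2·13=26, S→Ashby 2·8=16. Service 108; fixed 22; total 130.
{Ashby, Galt, Farrow, Brent}: service 108 + fixed 24 = 132
{Galt, Brent}: service 116 + fixed 18 = 134
{Calder, Ashby, Galt, Farrow, Brent}: P→Brent 2·6=12, Q→Galt 3·18=54, R→Brent 2·13=26, S→Ashby 2·8=16. Service 108; fixed 34; total 142.
No other subset beats 130.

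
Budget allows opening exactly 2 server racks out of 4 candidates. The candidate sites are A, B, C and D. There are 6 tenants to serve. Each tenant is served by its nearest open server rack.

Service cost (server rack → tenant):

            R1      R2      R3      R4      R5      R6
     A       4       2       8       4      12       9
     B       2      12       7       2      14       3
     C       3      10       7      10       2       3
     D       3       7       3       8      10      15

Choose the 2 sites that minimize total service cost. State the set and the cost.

Choose A and C; total service cost 21.

With exactly 2 open, each tenant uses its cheapest among the chosen.
{A, C}: R1→C 3, R2→A 2, R3→C 7, R4→A 4, R5→C 2, R6→C 3. Service cost 21.
{B, C}: service cost 26
{C, D}: service cost 26
Among all 6 size-2 choices, {A, C} is lowest.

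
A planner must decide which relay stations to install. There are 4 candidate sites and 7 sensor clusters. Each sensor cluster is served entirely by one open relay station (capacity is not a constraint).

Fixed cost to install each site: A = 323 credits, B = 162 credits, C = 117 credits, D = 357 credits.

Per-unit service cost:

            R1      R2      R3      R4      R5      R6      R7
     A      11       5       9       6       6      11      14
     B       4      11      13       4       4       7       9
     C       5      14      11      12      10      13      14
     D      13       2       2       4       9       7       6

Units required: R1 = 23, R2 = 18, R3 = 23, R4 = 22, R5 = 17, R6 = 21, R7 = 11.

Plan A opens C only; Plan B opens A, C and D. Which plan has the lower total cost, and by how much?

Plan A: {C}: R1→C 5·23=115, R2→C 14·18=252, R3→C 11·23=253, R4→C 12·22=264, R5→C 10·17=170, R6→C 13·21=273, R7→C 14·11=154. Service 1481; fixed 117; total 1598.
Plan B: {A, C, D}: R1→C 5·23=115, R2→D 2·18=36, R3→D 2·23=46, R4→D 4·22=88, R5→A 6·17=102, R6→D 7·21=147, R7→D 6·11=66. Service 600; fixed 797; total 1397.
Difference: |1598 − 1397| = 201.

Plan B is cheaper by 201.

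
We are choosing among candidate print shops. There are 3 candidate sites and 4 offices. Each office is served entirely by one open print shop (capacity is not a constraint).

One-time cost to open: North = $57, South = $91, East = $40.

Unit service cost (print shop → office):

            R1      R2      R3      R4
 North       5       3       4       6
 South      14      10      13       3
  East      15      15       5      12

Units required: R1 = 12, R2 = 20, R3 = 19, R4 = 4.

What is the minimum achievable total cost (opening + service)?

Minimum total cost: 277

For any fixed open set, each office goes to its cheapest open site; total = fixed + service.
{North}: R1→North 5·12=60, R2→North 3·20=60, R3→North 4·19=76, R4→North 6·4=24. Service 220; fixed 57; total 277.
{North, East}: service 220 + fixed 97 = 317
{North, South}: service 208 + fixed 148 = 356
{North, South, East}: R1→North 5·12=60, R2→North 3·20=60, R3→North 4·19=76, R4→South 3·4=12. Service 208; fixed 188; total 396.
(All 7 nonempty subsets were checked; North only is lowest.)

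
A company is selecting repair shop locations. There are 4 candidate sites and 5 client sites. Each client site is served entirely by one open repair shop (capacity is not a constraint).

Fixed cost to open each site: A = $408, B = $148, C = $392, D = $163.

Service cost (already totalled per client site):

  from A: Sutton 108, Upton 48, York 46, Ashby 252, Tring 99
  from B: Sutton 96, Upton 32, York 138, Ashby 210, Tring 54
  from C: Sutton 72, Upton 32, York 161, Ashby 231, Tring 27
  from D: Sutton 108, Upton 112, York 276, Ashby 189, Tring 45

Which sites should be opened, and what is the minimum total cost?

For any fixed open set, each client site goes to its cheapest open site; total = fixed + service.
{B}: Sutton→B 96, Upton→B 32, York→B 138, Ashby→B 210, Tring→B 54. Service 530; fixed 148; total 678.
{B, D}: service 500 + fixed 311 = 811
{D}: Sutton→D 108, Upton→D 112, York→D 276, Ashby→D 189, Tring→D 45. Service 730; fixed 163; total 893.
{A, B, C, D}: service 366 + fixed 1111 = 1477
(All 15 nonempty subsets were checked; B only is lowest.)

Open B only; minimum total cost 678.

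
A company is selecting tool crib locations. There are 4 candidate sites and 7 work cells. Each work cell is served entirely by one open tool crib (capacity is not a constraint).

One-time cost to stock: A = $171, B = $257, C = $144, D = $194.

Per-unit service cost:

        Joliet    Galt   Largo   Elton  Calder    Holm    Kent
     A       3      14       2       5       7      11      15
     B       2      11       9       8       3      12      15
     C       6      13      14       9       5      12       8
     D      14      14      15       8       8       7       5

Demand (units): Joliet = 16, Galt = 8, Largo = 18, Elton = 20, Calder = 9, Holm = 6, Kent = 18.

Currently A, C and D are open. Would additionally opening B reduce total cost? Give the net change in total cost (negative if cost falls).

Current service cost with {A, C, D}: 465.
Adding B: each work cell re-picks its cheapest; new service cost 415, saving 50.
Extra fixed cost: 257. Net change = 257 − 50 = 207.
(Totals: 974 → 1181.)

No — net change +207 (cost rises by 207).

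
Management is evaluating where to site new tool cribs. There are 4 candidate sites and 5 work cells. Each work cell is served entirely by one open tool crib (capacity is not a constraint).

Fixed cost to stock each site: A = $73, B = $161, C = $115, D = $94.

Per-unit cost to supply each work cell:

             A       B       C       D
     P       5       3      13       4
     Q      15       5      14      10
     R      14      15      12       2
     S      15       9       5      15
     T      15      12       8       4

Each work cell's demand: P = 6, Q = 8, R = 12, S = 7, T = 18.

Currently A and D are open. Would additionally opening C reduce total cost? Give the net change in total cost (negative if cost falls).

Current service cost with {A, D}: 305.
Adding C: each work cell re-picks its cheapest; new service cost 235, saving 70.
Extra fixed cost: 115. Net change = 115 − 70 = 45.
(Totals: 472 → 517.)

No — net change +45 (cost rises by 45).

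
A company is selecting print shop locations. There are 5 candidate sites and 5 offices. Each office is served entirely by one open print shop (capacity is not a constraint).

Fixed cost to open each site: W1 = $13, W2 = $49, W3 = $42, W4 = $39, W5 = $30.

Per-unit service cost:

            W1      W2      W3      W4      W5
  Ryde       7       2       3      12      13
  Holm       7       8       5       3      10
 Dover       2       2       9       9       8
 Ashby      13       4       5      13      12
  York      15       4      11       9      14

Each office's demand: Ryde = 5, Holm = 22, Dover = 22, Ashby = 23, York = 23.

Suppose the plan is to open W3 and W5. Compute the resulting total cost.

Total cost: 741

Each office is assigned to its cheapest site among the open ones.
{W3, W5}: Ryde→W3 3·5=15, Holm→W3 5·22=110, Dover→W5 8·22=176, Ashby→W3 5·23=115, York→W3 11·23=253. Service 669; fixed 72; total 741.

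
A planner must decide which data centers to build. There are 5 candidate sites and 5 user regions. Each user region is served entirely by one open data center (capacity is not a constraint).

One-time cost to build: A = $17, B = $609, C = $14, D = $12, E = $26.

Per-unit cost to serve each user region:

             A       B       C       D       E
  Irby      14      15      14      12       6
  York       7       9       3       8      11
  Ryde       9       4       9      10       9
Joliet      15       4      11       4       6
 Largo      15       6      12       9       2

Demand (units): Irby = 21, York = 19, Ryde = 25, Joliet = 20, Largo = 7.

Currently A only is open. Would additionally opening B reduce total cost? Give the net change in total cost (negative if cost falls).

Current service cost with {A}: 1057.
Adding B: each user region re-picks its cheapest; new service cost 649, saving 408.
Extra fixed cost: 609. Net change = 609 − 408 = 201.
(Totals: 1074 → 1275.)

No — net change +201 (cost rises by 201).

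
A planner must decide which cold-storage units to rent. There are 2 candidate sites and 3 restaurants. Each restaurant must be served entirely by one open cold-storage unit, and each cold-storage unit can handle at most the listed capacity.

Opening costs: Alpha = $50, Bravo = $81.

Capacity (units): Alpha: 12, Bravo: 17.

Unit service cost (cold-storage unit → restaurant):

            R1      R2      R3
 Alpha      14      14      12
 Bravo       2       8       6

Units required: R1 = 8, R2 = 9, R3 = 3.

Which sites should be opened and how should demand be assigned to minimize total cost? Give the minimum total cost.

Open {Alpha, Bravo}: R1→Bravo 2·8=16, R2→Bravo 8·9=72, R3→Alpha 12·3=36.
Loads: Alpha carries 3/12, Bravo carries 17/17. Service 124; fixed 131; total 255.
Next best feasible plan costs 291.

Minimum total cost: 255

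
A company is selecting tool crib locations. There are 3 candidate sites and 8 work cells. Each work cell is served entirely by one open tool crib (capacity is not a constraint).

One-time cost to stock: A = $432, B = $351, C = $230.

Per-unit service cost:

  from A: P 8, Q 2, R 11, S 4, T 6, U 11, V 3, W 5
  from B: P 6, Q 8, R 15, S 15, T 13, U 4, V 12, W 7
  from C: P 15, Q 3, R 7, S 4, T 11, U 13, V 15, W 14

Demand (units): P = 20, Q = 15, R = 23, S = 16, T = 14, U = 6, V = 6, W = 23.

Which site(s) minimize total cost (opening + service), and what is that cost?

For any fixed open set, each work cell goes to its cheapest open site; total = fixed + service.
{A}: P→A 8·20=160, Q→A 2·15=30, R→A 11·23=253, S→A 4·16=64, T→A 6·14=84, U→A 11·6=66, V→A 3·6=18, W→A 5·23=115. Service 790; fixed 432; total 1222.
{A, C}: service 698 + fixed 662 = 1360
{B, C}: P→B 6·20=120, Q→C 3·15=45, R→C 7·23=161, S→C 4·16=64, T→C 11·14=154, U→B 4·6=24, V→B 12·6=72, W→B 7·23=161. Service 801; fixed 581; total 1382.
{A, B, C}: P→B 6·20=120, Q→A 2·15=30, R→C 7·23=161, S→A 4·16=64, T→A 6·14=84, U→B 4·6=24, V→A 3·6=18, W→A 5·23=115. Service 616; fixed 1013; total 1629.
No other subset beats 1222.

Open A only; minimum total cost 1222.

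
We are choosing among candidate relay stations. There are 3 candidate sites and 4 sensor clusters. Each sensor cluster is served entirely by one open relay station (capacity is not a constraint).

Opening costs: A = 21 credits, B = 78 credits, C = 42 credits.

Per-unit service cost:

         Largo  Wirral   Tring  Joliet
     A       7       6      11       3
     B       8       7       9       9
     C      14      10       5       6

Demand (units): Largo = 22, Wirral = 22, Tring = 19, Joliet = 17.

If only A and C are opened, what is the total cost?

Each sensor cluster is assigned to its cheapest site among the open ones.
{A, C}: Largo→A 7·22=154, Wirral→A 6·22=132, Tring→C 5·19=95, Joliet→A 3·17=51. Service 432; fixed 63; total 495.

Total cost: 495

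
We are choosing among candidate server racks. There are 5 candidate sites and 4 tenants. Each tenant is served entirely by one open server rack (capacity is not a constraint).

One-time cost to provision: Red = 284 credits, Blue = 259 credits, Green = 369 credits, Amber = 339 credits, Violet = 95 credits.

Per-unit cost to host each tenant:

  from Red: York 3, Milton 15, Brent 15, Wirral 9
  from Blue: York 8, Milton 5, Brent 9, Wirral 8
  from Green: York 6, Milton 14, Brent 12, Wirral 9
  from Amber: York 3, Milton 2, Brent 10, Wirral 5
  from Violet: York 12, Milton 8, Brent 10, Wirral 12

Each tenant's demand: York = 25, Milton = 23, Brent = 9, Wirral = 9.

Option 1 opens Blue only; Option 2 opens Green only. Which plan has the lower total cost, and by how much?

Option 1 is cheaper by 303.

Option 1: {Blue}: York→Blue 8·25=200, Milton→Blue 5·23=115, Brent→Blue 9·9=81, Wirral→Blue 8·9=72. Service 468; fixed 259; total 727.
Option 2: {Green}: York→Green 6·25=150, Milton→Green 14·23=322, Brent→Green 12·9=108, Wirral→Green 9·9=81. Service 661; fixed 369; total 1030.
Difference: |727 − 1030| = 303.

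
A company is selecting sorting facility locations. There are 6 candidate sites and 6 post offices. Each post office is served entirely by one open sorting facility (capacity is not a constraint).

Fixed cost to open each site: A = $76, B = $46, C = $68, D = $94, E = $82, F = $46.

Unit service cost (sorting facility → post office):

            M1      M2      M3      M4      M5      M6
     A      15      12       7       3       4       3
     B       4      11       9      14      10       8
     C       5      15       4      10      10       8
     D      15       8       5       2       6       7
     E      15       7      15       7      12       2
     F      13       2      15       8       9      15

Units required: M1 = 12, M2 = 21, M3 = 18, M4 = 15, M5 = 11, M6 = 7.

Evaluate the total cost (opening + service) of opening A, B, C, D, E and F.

Each post office is assigned to its cheapest site among the open ones.
{A, B, C, D, E, F}: M1→B 4·12=48, M2→F 2·21=42, M3→C 4·18=72, M4→D 2·15=30, M5→A 4·11=44, M6→E 2·7=14. Service 250; fixed 412; total 662.

Total cost: 662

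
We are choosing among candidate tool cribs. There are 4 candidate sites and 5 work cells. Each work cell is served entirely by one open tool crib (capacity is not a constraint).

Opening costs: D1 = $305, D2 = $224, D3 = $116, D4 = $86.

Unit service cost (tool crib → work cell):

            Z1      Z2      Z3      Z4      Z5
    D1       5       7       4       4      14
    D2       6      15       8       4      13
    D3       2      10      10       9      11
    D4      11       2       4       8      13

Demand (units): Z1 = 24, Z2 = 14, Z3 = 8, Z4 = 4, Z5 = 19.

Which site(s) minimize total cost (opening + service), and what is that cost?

Open D3 and D4; minimum total cost 551.

For any fixed open set, each work cell goes to its cheapest open site; total = fixed + service.
{D3, D4}: Z1→D3 2·24=48, Z2→D4 2·14=28, Z3→D4 4·8=32, Z4→D4 8·4=32, Z5→D3 11·19=209. Service 349; fixed 202; total 551.
{D3}: Z1→D3 2·24=48, Z2→D3 10·14=140, Z3→D3 10·8=80, Z4→D3 9·4=36, Z5→D3 11·19=209. Service 513; fixed 116; total 629.
{D4}: service 603 + fixed 86 = 689
{D1, D2, D3, D4}: Z1→D3 2·24=48, Z2→D4 2·14=28, Z3→D1 4·8=32, Z4→D1 4·4=16, Z5→D3 11·19=209. Service 333; fixed 731; total 1064.
No other subset beats 551.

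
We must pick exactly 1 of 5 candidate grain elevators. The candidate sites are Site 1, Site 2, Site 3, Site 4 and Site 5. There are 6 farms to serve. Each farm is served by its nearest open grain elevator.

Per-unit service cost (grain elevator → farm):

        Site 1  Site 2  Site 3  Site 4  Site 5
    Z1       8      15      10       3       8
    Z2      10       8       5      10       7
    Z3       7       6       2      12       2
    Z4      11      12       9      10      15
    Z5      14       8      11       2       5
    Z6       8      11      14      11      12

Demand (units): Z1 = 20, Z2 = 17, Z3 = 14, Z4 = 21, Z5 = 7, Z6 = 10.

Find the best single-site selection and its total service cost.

Choose Site 3 only; total service cost 719.

With exactly 1 open, each farm uses its cheapest among the chosen.
{Site 3}: Z1→Site 3 10·20=200, Z2→Site 3 5·17=85, Z3→Site 3 2·14=28, Z4→Site 3 9·21=189, Z5→Site 3 11·7=77, Z6→Site 3 14·10=140. Service cost 719.
{Site 4}: service cost 732
{Site 5}: service cost 777
Among all 5 size-1 choices, {Site 3} is lowest.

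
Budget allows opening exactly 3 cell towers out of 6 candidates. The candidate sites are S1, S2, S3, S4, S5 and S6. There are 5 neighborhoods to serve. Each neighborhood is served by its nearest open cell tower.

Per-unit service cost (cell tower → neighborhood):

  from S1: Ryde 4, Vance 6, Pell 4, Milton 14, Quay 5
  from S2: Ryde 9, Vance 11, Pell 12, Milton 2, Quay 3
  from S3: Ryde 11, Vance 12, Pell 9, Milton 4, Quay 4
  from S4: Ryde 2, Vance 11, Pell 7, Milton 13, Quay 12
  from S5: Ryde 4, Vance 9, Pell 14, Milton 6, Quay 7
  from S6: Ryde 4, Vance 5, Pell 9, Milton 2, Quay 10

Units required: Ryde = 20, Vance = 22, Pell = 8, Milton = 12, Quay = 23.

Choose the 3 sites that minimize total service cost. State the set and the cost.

With exactly 3 open, each neighborhood uses its cheapest among the chosen.
{S1, S2, S4}: Ryde→S4 2·20=40, Vance→S1 6·22=132, Pell→S1 4·8=32, Milton→S2 2·12=24, Quay→S2 3·23=69. Service cost 297.
{S2, S4, S6}: service cost 299
{S1, S2, S6}: service cost 315
Among all 20 size-3 choices, {S1, S2, S4} is lowest.

Choose S1, S2 and S4; total service cost 297.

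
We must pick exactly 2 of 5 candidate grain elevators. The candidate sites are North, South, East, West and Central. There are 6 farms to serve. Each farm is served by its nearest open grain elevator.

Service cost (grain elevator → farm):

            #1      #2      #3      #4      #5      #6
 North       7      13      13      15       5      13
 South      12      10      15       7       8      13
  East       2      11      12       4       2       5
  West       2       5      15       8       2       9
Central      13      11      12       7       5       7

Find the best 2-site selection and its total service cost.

Choose East and West; total service cost 30.

With exactly 2 open, each farm uses its cheapest among the chosen.
{East, West}: #1→East 2, #2→West 5, #3→East 12, #4→East 4, #5→East 2, #6→East 5. Service cost 30.
{South, East}: service cost 35
{West, Central}: service cost 35
Among all 10 size-2 choices, {East, West} is lowest.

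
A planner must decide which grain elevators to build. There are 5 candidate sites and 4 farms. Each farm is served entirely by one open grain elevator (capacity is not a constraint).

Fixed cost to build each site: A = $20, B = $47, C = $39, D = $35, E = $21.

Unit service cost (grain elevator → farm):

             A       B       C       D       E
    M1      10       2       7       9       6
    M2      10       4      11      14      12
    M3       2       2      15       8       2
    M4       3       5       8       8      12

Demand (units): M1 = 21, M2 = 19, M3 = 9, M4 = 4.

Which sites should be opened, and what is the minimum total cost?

Open B only; minimum total cost 203.

For any fixed open set, each farm goes to its cheapest open site; total = fixed + service.
{B}: M1→B 2·21=42, M2→B 4·19=76, M3→B 2·9=18, M4→B 5·4=20. Service 156; fixed 47; total 203.
{A, B}: M1→B 2·21=42, M2→B 4·19=76, M3→A 2·9=18, M4→A 3·4=12. Service 148; fixed 67; total 215.
{B, E}: M1→B 2·21=42, M2→B 4·19=76, M3→B 2·9=18, M4→B 5·4=20. Service 156; fixed 68; total 224.
{A, B, C, D, E}: service 148 + fixed 162 = 310
No other subset beats 203.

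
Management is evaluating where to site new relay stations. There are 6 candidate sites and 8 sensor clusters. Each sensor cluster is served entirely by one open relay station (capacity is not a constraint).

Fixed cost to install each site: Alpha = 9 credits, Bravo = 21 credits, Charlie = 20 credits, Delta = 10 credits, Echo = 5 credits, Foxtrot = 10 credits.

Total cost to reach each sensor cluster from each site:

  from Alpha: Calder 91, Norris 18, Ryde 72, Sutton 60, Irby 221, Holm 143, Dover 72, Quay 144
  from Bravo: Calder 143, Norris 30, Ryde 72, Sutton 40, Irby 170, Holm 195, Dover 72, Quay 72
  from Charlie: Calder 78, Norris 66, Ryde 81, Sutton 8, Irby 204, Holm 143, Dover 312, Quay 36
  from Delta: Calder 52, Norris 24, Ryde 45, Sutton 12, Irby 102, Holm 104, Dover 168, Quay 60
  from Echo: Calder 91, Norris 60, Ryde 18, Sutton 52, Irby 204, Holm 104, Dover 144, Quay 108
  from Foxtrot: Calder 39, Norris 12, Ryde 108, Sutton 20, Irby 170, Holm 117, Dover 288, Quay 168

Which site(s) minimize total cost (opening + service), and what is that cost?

Open Alpha, Charlie, Delta, Echo and Foxtrot; minimum total cost 445.

For any fixed open set, each sensor cluster goes to its cheapest open site; total = fixed + service.
{Alpha, Charlie, Delta, Echo, Foxtrot}: Calder→Foxtrot 39, Norris→Foxtrot 12, Ryde→Echo 18, Sutton→Charlie 8, Irby→Delta 102, Holm→Delta 104, Dover→Alpha 72, Quay→Charlie 36. Service 391; fixed 54; total 445.
{Alpha, Delta, Echo, Foxtrot}: service 419 + fixed 34 = 453
{Alpha, Charlie, Delta, Echo}: service 410 + fixed 44 = 454
{Alpha, Bravo, Charlie, Delta, Echo, Foxtrot}: service 391 + fixed 75 = 466
No other subset beats 445.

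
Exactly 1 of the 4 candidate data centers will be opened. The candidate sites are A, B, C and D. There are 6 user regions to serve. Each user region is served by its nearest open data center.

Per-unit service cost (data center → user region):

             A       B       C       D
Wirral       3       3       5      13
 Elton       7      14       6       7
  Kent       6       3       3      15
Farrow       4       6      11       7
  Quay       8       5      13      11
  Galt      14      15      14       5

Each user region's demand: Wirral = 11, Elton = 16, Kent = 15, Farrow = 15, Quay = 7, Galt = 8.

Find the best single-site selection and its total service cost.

With exactly 1 open, each user region uses its cheapest among the chosen.
{A}: Wirral→A 3·11=33, Elton→A 7·16=112, Kent→A 6·15=90, Farrow→A 4·15=60, Quay→A 8·7=56, Galt→A 14·8=112. Service cost 463.
{B}: service cost 547
{C}: service cost 564
Among all 4 size-1 choices, {A} is lowest.

Choose A only; total service cost 463.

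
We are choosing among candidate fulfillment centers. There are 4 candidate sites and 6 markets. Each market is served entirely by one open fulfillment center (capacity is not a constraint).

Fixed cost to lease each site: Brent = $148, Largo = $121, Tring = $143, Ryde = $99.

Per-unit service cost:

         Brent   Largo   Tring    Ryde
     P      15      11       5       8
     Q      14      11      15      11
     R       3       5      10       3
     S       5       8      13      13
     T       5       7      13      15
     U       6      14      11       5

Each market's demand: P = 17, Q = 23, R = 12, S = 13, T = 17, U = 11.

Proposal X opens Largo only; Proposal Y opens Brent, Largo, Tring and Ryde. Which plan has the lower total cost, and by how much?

Proposal X is cheaper by 92.

Proposal X: {Largo}: P→Largo 11·17=187, Q→Largo 11·23=253, R→Largo 5·12=60, S→Largo 8·13=104, T→Largo 7·17=119, U→Largo 14·11=154. Service 877; fixed 121; total 998.
Proposal Y: {Brent, Largo, Tring, Ryde}: P→Tring 5·17=85, Q→Largo 11·23=253, R→Brent 3·12=36, S→Brent 5·13=65, T→Brent 5·17=85, U→Ryde 5·11=55. Service 579; fixed 511; total 1090.
Difference: |998 − 1090| = 92.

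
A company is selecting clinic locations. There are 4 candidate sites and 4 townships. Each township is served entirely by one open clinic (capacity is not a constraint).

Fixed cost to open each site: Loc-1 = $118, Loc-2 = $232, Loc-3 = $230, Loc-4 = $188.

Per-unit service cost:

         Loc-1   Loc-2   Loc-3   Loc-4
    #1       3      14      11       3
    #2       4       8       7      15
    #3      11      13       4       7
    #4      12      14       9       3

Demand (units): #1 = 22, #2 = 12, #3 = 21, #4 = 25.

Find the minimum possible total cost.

For any fixed open set, each township goes to its cheapest open site; total = fixed + service.
{Loc-1, Loc-4}: #1→Loc-1 3·22=66, #2→Loc-1 4·12=48, #3→Loc-4 7·21=147, #4→Loc-4 3·25=75. Service 336; fixed 306; total 642.
{Loc-4}: service 468 + fixed 188 = 656
{Loc-3, Loc-4}: service 309 + fixed 418 = 727
{Loc-1, Loc-2, Loc-3, Loc-4}: service 273 + fixed 768 = 1041
No other subset beats 642.

Minimum total cost: 642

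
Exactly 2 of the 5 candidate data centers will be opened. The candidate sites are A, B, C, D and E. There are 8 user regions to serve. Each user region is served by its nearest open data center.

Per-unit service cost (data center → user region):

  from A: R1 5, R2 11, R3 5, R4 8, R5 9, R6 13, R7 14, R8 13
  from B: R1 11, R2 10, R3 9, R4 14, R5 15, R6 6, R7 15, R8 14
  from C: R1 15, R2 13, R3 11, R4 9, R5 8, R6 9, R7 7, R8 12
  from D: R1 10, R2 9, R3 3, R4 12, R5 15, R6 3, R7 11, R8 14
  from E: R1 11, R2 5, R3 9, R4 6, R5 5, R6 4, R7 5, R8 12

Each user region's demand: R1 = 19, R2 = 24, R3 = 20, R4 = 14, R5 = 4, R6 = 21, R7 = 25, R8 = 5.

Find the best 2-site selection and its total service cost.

Choose A and E; total service cost 688.

With exactly 2 open, each user region uses its cheapest among the chosen.
{A, E}: R1→A 5·19=95, R2→E 5·24=120, R3→A 5·20=100, R4→E 6·14=84, R5→E 5·4=20, R6→E 4·21=84, R7→E 5·25=125, R8→E 12·5=60. Service cost 688.
{D, E}: service cost 722
{B, E}: service cost 882
Among all 10 size-2 choices, {A, E} is lowest.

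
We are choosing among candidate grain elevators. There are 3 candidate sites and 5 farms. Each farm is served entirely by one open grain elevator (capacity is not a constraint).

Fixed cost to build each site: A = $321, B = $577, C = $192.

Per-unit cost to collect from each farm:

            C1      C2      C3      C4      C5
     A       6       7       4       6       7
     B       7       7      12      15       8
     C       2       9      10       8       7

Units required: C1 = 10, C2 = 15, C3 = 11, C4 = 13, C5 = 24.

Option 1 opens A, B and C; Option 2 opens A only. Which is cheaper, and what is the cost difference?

Option 2 is cheaper by 729.

Option 1: {A, B, C}: C1→C 2·10=20, C2→A 7·15=105, C3→A 4·11=44, C4→A 6·13=78, C5→A 7·24=168. Service 415; fixed 1090; total 1505.
Option 2: {A}: C1→A 6·10=60, C2→A 7·15=105, C3→A 4·11=44, C4→A 6·13=78, C5→A 7·24=168. Service 455; fixed 321; total 776.
Difference: |1505 − 776| = 729.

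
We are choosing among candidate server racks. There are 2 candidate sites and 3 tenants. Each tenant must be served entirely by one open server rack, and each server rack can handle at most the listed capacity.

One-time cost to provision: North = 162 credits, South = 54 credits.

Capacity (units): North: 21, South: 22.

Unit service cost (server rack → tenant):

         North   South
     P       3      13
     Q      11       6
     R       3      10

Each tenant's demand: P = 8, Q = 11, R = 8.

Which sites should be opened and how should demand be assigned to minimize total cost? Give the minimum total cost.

Minimum total cost: 330

Open {North, South}: P→North 3·8=24, Q→South 6·11=66, R→North 3·8=24.
Loads: North carries 16/21, South carries 11/22. Service 114; fixed 216; total 330.
Next best feasible plan costs 386.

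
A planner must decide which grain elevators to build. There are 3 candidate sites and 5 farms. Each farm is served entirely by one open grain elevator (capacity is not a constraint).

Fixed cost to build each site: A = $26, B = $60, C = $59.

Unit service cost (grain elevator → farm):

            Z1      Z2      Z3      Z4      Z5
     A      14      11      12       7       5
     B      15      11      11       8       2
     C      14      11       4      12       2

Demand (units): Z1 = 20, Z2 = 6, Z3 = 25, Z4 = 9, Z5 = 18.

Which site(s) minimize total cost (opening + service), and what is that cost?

Open A and C; minimum total cost 630.

For any fixed open set, each farm goes to its cheapest open site; total = fixed + service.
{A, C}: Z1→A 14·20=280, Z2→A 11·6=66, Z3→C 4·25=100, Z4→A 7·9=63, Z5→C 2·18=36. Service 545; fixed 85; total 630.
{C}: service 590 + fixed 59 = 649
{B, C}: service 554 + fixed 119 = 673
{A, B, C}: Z1→A 14·20=280, Z2→A 11·6=66, Z3→C 4·25=100, Z4→A 7·9=63, Z5→B 2·18=36. Service 545; fixed 145; total 690.
No other subset beats 630.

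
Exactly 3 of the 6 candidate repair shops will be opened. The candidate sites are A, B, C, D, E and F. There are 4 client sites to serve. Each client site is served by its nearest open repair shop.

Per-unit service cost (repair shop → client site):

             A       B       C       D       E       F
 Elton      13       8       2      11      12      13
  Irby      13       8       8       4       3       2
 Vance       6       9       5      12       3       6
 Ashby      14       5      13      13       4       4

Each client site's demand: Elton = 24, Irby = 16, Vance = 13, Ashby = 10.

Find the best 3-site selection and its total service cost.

Choose C, E and F; total service cost 159.

With exactly 3 open, each client site uses its cheapest among the chosen.
{C, E, F}: Elton→C 2·24=48, Irby→F 2·16=32, Vance→E 3·13=39, Ashby→E 4·10=40. Service cost 159.
{A, C, E}: service cost 175
{B, C, E}: service cost 175
Among all 20 size-3 choices, {C, E, F} is lowest.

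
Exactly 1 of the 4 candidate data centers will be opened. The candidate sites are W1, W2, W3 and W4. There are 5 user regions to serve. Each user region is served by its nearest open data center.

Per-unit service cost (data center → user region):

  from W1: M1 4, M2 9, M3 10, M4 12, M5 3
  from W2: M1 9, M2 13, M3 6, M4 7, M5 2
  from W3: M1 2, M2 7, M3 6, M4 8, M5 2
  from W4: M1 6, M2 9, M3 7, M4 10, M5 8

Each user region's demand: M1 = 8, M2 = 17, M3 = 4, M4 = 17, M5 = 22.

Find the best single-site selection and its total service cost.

With exactly 1 open, each user region uses its cheapest among the chosen.
{W3}: M1→W3 2·8=16, M2→W3 7·17=119, M3→W3 6·4=24, M4→W3 8·17=136, M5→W3 2·22=44. Service cost 339.
{W2}: service cost 480
{W1}: service cost 495
Among all 4 size-1 choices, {W3} is lowest.

Choose W3 only; total service cost 339.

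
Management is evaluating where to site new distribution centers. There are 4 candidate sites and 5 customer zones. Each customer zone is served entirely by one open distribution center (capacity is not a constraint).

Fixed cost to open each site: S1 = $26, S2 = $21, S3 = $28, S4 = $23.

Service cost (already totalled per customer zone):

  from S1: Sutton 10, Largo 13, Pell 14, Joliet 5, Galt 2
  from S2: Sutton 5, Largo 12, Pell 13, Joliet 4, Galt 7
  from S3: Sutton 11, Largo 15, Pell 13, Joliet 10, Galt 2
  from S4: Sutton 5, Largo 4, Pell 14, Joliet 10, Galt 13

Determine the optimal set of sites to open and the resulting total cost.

For any fixed open set, each customer zone goes to its cheapest open site; total = fixed + service.
{S2}: Sutton→S2 5, Largo→S2 12, Pell→S2 13, Joliet→S2 4, Galt→S2 7. Service 41; fixed 21; total 62.
{S4}: service 46 + fixed 23 = 69
{S1}: service 44 + fixed 26 = 70
{S1, S2, S3, S4}: Sutton→S2 5, Largo→S4 4, Pell→S2 13, Joliet→S2 4, Galt→S1 2. Service 28; fixed 98; total 126.
No other subset beats 62.

Open S2 only; minimum total cost 62.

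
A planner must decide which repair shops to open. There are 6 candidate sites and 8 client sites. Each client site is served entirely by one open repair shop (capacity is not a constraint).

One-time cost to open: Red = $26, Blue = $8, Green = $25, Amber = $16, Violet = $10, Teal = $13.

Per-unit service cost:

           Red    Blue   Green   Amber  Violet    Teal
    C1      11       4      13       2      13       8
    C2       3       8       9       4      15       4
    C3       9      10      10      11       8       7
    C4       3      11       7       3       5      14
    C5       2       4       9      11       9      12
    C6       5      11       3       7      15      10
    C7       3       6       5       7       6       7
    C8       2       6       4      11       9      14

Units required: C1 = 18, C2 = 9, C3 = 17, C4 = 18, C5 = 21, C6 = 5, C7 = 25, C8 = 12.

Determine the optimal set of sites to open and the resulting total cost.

Open Red, Amber and Teal; minimum total cost 457.

For any fixed open set, each client site goes to its cheapest open site; total = fixed + service.
{Red, Amber, Teal}: C1→Amber 2·18=36, C2→Red 3·9=27, C3→Teal 7·17=119, C4→Red 3·18=54, C5→Red 2·21=42, C6→Red 5·5=25, C7→Red 3·25=75, C8→Red 2·12=24. Service 402; fixed 55; total 457.
{Red, Blue, Amber, Teal}: C1→Amber 2·18=36, C2→Red 3·9=27, C3→Teal 7·17=119, C4→Red 3·18=54, C5→Red 2·21=42, C6→Red 5·5=25, C7→Red 3·25=75, C8→Red 2·12=24. Service 402; fixed 63; total 465.
{Red, Amber, Violet, Teal}: service 402 + fixed 65 = 467
{Red, Blue, Green, Amber, Violet, Teal}: service 392 + fixed 98 = 490
No other subset beats 457.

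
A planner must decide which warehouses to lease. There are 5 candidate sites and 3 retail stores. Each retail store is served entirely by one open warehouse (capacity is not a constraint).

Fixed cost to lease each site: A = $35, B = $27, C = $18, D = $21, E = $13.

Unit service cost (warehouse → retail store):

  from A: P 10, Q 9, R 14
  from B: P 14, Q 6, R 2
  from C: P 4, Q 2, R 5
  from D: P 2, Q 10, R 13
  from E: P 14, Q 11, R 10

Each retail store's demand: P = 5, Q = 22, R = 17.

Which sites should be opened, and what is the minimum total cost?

Open B and C; minimum total cost 143.

For any fixed open set, each retail store goes to its cheapest open site; total = fixed + service.
{B, C}: P→C 4·5=20, Q→C 2·22=44, R→B 2·17=34. Service 98; fixed 45; total 143.
{B, C, D}: P→D 2·5=10, Q→C 2·22=44, R→B 2·17=34. Service 88; fixed 66; total 154.
{B, C, E}: service 98 + fixed 58 = 156
{A, B, C, D, E}: service 88 + fixed 114 = 202
No other subset beats 143.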